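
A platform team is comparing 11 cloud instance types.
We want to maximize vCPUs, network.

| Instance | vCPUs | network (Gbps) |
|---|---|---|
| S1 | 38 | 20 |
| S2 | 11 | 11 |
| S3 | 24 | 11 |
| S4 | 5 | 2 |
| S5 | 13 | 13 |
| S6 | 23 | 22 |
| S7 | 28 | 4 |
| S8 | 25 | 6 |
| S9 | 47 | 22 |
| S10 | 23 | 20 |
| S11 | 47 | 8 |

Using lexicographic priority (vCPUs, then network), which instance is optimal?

S9

First maximize vCPUs: best is 47, kept {S9, S11}.
Then maximize network: best is 22, kept {S9}.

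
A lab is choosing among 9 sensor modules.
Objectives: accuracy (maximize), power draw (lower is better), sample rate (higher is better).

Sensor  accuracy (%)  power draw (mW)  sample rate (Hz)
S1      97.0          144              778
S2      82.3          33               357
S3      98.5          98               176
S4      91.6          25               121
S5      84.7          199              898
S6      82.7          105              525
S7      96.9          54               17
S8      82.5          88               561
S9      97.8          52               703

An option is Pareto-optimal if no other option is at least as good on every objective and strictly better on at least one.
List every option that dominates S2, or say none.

S1: worse on power draw (144 vs 33).
S3: worse on power draw (98 vs 33).
S4: worse on sample rate (121 vs 357).
S5: worse on power draw (199 vs 33).
S6: worse on power draw (105 vs 33).
S7: worse on power draw (54 vs 33).
S8: worse on power draw (88 vs 33).
S9: worse on power draw (52 vs 33).
No option dominates S2.

none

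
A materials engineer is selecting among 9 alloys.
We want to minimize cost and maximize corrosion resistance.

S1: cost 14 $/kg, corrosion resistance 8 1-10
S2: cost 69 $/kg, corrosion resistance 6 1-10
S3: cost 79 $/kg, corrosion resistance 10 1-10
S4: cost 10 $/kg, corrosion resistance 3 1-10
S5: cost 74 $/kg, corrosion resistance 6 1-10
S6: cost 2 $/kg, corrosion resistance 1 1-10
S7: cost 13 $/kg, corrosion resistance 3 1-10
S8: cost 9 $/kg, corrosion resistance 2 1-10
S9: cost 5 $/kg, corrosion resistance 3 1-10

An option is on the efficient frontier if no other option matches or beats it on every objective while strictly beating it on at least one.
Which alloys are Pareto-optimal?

S1, S3, S6, S9

S1: not dominated.
S2: dominated by S1 (cost 14≤69, corrosion resistance 8≥6).
S3: not dominated (best corrosion resistance).
S4: dominated by S9 (cost 5≤10, corrosion resistance 3≥3).
S5: dominated by S1 (cost 14≤74, corrosion resistance 8≥6).
S6: not dominated (best cost).
S7: dominated by S4 (cost 10≤13, corrosion resistance 3≥3).
S8: dominated by S9 (cost 5≤9, corrosion resistance 3≥2).
S9: not dominated.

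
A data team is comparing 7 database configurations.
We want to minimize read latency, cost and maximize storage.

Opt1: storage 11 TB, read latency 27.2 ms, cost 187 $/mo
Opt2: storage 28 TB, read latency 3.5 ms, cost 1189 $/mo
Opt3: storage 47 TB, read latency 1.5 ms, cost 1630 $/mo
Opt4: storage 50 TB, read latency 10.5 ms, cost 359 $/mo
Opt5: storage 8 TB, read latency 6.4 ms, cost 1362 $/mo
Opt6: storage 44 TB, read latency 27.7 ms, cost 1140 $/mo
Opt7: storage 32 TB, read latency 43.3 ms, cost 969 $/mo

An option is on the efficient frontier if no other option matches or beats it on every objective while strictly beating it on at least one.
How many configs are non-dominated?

4

Opt1: not dominated (best cost).
Opt2: not dominated.
Opt3: not dominated (best read latency).
Opt4: not dominated (best storage).
Opt5: dominated by Opt2 (storage 28≥8, read latency 3.5≤6.4, cost 1189≤1362).
Opt6: dominated by Opt4 (storage 50≥44, read latency 10.5≤27.7, cost 359≤1140).
Opt7: dominated by Opt4 (storage 50≥32, read latency 10.5≤43.3, cost 359≤969).
Pareto-optimal: Opt1, Opt2, Opt3, Opt4 → 4.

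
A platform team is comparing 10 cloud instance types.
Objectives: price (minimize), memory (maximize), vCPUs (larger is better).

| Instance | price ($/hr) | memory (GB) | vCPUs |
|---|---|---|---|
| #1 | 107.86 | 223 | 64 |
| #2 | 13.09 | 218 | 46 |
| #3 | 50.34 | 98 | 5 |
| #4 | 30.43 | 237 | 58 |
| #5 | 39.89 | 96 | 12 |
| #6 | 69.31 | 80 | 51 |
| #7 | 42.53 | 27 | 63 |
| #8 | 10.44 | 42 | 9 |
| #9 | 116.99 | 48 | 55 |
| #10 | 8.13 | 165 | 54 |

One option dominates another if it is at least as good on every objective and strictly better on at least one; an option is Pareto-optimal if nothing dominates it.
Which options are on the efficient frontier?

#1: not dominated (best vCPUs).
#2: not dominated.
#3: dominated by #2 (price 13.09≤50.34, memory 218≥98, vCPUs 46≥5).
#4: not dominated (best memory).
#5: dominated by #2 (price 13.09≤39.89, memory 218≥96, vCPUs 46≥12).
#6: dominated by #4 (price 30.43≤69.31, memory 237≥80, vCPUs 58≥51).
#7: not dominated.
#8: dominated by #10 (price 8.13≤10.44, memory 165≥42, vCPUs 54≥9).
#9: dominated by #1 (price 107.86≤116.99, memory 223≥48, vCPUs 64≥55).
#10: not dominated (best price).

#1, #2, #4, #7, #10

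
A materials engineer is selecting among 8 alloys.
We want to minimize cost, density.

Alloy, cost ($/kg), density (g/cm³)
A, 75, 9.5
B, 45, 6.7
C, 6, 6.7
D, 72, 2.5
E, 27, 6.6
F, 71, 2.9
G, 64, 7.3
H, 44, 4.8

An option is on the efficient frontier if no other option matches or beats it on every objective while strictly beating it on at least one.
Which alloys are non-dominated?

C, D, E, F, H

A: dominated by B (cost 45≤75, density 6.7≤9.5).
B: dominated by C (cost 6≤45, density 6.7≤6.7).
C: not dominated (best cost).
D: not dominated (best density).
E: not dominated.
F: not dominated.
G: dominated by B (cost 45≤64, density 6.7≤7.3).
H: not dominated.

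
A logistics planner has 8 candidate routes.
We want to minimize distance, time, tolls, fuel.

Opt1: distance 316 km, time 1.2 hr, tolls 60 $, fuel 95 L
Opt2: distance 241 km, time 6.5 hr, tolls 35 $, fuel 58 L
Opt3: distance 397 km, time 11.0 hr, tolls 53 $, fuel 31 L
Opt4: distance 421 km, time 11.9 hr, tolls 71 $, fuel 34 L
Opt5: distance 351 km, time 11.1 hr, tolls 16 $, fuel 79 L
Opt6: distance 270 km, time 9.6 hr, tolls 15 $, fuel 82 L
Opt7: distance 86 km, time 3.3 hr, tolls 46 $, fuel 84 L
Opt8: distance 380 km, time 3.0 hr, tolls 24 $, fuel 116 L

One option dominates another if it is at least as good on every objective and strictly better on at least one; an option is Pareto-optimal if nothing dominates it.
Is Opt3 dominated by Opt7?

Opt7 vs Opt3: Opt7 is worse on fuel (84 vs 31), so it does not dominate Opt3.

No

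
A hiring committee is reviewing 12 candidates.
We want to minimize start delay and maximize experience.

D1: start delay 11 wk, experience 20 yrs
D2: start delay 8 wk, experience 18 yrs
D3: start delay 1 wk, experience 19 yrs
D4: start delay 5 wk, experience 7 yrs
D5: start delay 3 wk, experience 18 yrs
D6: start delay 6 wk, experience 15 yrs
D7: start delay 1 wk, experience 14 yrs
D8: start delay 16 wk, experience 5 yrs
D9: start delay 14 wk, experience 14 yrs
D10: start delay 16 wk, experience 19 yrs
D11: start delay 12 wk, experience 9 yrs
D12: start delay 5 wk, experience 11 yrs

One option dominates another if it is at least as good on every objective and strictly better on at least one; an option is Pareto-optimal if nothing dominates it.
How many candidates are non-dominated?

D1: not dominated (best experience).
D2: dominated by D3 (start delay 1≤8, experience 19≥18).
D3: not dominated.
D4: dominated by D3 (start delay 1≤5, experience 19≥7).
D5: dominated by D3 (start delay 1≤3, experience 19≥18).
D6: dominated by D3 (start delay 1≤6, experience 19≥15).
D7: dominated by D3 (start delay 1≤1, experience 19≥14).
D8: dominated by D1 (start delay 11≤16, experience 20≥5).
D9: dominated by D1 (start delay 11≤14, experience 20≥14).
D10: dominated by D1 (start delay 11≤16, experience 20≥19).
D11: dominated by D1 (start delay 11≤12, experience 20≥9).
D12: dominated by D3 (start delay 1≤5, experience 19≥11).
Pareto-optimal: D1, D3 → 2.

2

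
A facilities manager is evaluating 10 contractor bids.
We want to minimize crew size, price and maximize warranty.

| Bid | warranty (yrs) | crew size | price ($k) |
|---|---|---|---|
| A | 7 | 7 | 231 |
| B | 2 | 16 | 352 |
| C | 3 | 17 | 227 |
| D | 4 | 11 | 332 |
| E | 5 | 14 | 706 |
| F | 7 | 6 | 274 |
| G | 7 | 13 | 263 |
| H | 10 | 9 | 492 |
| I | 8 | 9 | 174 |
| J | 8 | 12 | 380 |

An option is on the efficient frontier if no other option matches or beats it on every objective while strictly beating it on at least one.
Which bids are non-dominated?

A: not dominated.
B: dominated by A (warranty 7≥2, crew size 7≤16, price 231≤352).
C: dominated by I (warranty 8≥3, crew size 9≤17, price 174≤227).
D: dominated by A (warranty 7≥4, crew size 7≤11, price 231≤332).
E: dominated by A (warranty 7≥5, crew size 7≤14, price 231≤706).
F: not dominated (best crew size).
G: dominated by A (warranty 7≥7, crew size 7≤13, price 231≤263).
H: not dominated (best warranty).
I: not dominated (best price).
J: dominated by I (warranty 8≥8, crew size 9≤12, price 174≤380).

A, F, H, I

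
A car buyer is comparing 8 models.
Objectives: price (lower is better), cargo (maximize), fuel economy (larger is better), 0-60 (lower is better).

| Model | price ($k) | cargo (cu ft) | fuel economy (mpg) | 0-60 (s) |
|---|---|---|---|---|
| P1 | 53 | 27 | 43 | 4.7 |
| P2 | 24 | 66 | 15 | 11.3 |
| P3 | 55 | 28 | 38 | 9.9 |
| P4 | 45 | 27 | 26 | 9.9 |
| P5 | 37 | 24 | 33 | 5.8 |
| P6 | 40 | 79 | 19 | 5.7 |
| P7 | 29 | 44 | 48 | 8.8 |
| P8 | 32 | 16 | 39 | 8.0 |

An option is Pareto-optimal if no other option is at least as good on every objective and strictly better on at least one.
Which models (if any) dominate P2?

none

P1: worse on price (53 vs 24).
P3: worse on price (55 vs 24).
P4: worse on price (45 vs 24).
P5: worse on price (37 vs 24).
P6: worse on price (40 vs 24).
P7: worse on price (29 vs 24).
P8: worse on price (32 vs 24).
No option dominates P2.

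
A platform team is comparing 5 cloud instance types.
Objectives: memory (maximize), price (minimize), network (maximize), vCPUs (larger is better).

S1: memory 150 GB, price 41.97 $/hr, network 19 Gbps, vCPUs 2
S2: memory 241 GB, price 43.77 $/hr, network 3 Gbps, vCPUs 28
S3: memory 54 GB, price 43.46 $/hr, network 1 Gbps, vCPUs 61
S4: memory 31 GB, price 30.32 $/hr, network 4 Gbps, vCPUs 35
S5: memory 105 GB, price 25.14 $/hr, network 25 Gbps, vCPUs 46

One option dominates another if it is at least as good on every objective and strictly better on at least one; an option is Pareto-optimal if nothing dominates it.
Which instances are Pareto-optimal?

S1: not dominated.
S2: not dominated (best memory).
S3: not dominated (best vCPUs).
S4: dominated by S5 (memory 105≥31, price 25.14≤30.32, network 25≥4, vCPUs 46≥35).
S5: not dominated (best price).

S1, S2, S3, S5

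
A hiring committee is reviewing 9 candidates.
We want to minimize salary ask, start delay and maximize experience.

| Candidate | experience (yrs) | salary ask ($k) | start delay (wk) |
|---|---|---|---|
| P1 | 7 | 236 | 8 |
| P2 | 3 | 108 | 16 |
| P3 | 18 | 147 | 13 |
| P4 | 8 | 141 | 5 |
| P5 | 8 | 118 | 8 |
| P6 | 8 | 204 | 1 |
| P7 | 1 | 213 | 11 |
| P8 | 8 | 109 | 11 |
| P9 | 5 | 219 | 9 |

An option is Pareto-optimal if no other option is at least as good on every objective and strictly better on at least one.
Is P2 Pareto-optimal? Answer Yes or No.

Yes

P1: worse on salary ask (236 vs 108).
P3: worse on salary ask (147 vs 108).
P4: worse on salary ask (141 vs 108).
P5: worse on salary ask (118 vs 108).
P6: worse on salary ask (204 vs 108).
P7: worse on experience (1 vs 3).
P8: worse on salary ask (109 vs 108).
P9: worse on salary ask (219 vs 108).
No option is at least as good as P2 on every objective and strictly better on one.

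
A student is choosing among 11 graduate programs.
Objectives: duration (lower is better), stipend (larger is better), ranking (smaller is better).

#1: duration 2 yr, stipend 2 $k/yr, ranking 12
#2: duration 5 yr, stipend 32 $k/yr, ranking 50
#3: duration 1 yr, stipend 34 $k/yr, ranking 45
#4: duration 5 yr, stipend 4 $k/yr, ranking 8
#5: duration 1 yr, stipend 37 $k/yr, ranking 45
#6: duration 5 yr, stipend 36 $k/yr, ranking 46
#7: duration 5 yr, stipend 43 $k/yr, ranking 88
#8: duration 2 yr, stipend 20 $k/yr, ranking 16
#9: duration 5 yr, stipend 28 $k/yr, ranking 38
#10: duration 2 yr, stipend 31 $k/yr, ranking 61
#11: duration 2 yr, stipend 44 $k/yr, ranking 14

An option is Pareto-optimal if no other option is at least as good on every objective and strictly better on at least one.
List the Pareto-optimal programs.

#1, #4, #5, #11

#1: not dominated.
#2: dominated by #3 (duration 1≤5, stipend 34≥32, ranking 45≤50).
#3: dominated by #5 (duration 1≤1, stipend 37≥34, ranking 45≤45).
#4: not dominated (best ranking).
#5: not dominated.
#6: dominated by #5 (duration 1≤5, stipend 37≥36, ranking 45≤46).
#7: dominated by #11 (duration 2≤5, stipend 44≥43, ranking 14≤88).
#8: dominated by #11 (duration 2≤2, stipend 44≥20, ranking 14≤16).
#9: dominated by #11 (duration 2≤5, stipend 44≥28, ranking 14≤38).
#10: dominated by #3 (duration 1≤2, stipend 34≥31, ranking 45≤61).
#11: not dominated (best stipend).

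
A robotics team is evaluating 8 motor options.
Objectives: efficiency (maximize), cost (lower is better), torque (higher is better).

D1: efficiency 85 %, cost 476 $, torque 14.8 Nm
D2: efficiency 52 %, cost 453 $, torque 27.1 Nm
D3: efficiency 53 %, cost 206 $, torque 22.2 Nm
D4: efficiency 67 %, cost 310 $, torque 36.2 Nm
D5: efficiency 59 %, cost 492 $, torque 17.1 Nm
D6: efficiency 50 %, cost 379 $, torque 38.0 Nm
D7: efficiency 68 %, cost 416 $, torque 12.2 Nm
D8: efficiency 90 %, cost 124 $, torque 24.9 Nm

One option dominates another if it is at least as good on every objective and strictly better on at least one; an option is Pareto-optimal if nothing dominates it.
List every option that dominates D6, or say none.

none

D1: worse on cost (476 vs 379).
D2: worse on cost (453 vs 379).
D3: worse on torque (22.2 vs 38.0).
D4: worse on torque (36.2 vs 38.0).
D5: worse on cost (492 vs 379).
D7: worse on cost (416 vs 379).
D8: worse on torque (24.9 vs 38.0).
No option dominates D6.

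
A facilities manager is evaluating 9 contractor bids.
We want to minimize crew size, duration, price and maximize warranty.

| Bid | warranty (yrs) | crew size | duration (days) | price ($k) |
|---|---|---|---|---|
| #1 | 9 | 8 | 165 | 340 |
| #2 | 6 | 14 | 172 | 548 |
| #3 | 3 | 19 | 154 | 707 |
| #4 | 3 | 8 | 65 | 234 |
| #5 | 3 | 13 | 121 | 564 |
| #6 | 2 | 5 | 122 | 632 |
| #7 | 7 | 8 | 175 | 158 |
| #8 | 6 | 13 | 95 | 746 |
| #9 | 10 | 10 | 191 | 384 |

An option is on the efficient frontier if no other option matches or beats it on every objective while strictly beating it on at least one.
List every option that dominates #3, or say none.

#4: warranty 3≥3, crew size 8≤19, duration 65≤154, price 234≤707 — dominates #3.
#5: warranty 3≥3, crew size 13≤19, duration 121≤154, price 564≤707 — dominates #3.
Others (#1, #2, #6, #7, #8, #9) are each worse than #3 on at least one objective.

#4, #5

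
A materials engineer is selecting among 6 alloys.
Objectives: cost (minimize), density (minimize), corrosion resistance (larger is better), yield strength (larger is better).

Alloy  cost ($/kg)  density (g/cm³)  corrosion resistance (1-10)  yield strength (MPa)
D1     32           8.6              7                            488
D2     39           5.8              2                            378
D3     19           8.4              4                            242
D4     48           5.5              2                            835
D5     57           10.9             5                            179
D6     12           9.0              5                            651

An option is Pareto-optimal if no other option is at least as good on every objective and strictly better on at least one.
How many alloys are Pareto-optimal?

5

D1: not dominated (best corrosion resistance).
D2: not dominated.
D3: not dominated.
D4: not dominated (best density).
D5: dominated by D1 (cost 32≤57, density 8.6≤10.9, corrosion resistance 7≥5, yield strength 488≥179).
D6: not dominated (best cost).
Pareto-optimal: D1, D2, D3, D4, D6 → 5.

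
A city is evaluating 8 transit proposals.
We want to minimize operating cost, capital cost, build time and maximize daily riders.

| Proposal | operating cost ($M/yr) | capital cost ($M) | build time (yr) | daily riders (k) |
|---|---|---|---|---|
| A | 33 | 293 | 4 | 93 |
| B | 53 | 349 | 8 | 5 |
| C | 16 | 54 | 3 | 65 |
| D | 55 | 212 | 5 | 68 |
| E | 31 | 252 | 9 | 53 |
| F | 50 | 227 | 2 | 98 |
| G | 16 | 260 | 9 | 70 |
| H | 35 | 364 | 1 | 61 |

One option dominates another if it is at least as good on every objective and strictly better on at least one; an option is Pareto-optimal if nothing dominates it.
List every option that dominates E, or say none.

C

C: operating cost 16≤31, capital cost 54≤252, build time 3≤9, daily riders 65≥53 — dominates E.
Others (A, B, D, F, G, H) are each worse than E on at least one objective.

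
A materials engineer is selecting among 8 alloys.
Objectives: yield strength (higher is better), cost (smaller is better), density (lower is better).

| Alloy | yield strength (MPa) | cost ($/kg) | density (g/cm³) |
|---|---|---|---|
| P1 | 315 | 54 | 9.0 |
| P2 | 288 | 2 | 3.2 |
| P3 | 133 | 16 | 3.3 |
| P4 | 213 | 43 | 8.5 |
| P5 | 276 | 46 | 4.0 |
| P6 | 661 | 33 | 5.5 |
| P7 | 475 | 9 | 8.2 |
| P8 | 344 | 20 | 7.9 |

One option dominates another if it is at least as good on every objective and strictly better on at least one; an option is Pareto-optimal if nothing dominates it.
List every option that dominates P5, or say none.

P2

P2: yield strength 288≥276, cost 2≤46, density 3.2≤4.0 — dominates P5.
Others (P1, P3, P4, P6, P7, P8) are each worse than P5 on at least one objective.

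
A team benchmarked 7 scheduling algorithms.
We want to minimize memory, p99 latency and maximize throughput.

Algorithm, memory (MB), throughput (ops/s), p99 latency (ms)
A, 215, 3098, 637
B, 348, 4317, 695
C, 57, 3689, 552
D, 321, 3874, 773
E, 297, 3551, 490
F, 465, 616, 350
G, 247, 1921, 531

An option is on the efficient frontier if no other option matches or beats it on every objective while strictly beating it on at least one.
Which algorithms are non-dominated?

B, C, D, E, F, G

A: dominated by C (memory 57≤215, throughput 3689≥3098, p99 latency 552≤637).
B: not dominated (best throughput).
C: not dominated (best memory).
D: not dominated.
E: not dominated.
F: not dominated (best p99 latency).
G: not dominated.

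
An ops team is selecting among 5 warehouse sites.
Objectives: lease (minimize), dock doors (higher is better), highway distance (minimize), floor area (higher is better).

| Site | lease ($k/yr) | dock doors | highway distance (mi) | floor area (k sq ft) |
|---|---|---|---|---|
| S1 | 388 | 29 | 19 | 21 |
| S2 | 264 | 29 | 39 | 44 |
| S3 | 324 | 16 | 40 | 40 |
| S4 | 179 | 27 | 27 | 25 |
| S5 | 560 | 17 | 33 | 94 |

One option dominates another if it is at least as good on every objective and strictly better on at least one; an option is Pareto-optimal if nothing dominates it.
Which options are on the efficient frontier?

S1: not dominated (best highway distance).
S2: not dominated.
S3: dominated by S2 (lease 264≤324, dock doors 29≥16, highway distance 39≤40, floor area 44≥40).
S4: not dominated (best lease).
S5: not dominated (best floor area).

S1, S2, S4, S5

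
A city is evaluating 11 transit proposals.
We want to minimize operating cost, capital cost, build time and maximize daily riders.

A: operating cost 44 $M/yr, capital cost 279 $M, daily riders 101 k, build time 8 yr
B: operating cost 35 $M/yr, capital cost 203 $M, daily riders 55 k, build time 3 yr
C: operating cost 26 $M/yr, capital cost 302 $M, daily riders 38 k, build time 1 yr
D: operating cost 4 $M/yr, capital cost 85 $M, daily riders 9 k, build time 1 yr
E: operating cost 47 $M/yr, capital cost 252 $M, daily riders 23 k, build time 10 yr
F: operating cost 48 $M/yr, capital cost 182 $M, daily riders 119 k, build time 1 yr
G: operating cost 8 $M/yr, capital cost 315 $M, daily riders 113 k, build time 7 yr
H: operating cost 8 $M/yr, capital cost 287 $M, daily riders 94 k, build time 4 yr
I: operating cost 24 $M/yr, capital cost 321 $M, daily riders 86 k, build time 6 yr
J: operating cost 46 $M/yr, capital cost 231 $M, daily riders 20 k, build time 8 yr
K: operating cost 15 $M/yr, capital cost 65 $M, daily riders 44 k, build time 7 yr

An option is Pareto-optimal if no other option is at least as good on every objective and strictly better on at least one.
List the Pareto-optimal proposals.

A, B, C, D, F, G, H, K

A: not dominated.
B: not dominated.
C: not dominated.
D: not dominated (best operating cost).
E: dominated by B (operating cost 35≤47, capital cost 203≤252, daily riders 55≥23, build time 3≤10).
F: not dominated (best daily riders).
G: not dominated.
H: not dominated.
I: dominated by H (operating cost 8≤24, capital cost 287≤321, daily riders 94≥86, build time 4≤6).
J: dominated by B (operating cost 35≤46, capital cost 203≤231, daily riders 55≥20, build time 3≤8).
K: not dominated (best capital cost).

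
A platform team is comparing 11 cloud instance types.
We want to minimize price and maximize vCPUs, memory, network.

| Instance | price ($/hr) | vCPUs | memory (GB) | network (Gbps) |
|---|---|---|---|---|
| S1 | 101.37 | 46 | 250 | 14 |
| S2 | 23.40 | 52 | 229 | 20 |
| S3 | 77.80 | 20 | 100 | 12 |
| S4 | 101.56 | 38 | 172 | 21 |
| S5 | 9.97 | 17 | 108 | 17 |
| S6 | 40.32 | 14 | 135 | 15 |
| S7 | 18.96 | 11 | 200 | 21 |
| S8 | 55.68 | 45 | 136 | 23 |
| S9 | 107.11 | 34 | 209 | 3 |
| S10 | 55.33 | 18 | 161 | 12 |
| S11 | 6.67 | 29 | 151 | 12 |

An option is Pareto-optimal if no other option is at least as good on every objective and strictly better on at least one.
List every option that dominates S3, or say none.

S2, S8, S11

S2: price 23.40≤77.80, vCPUs 52≥20, memory 229≥100, network 20≥12 — dominates S3.
S8: price 55.68≤77.80, vCPUs 45≥20, memory 136≥100, network 23≥12 — dominates S3.
S11: price 6.67≤77.80, vCPUs 29≥20, memory 151≥100, network 12≥12 — dominates S3.
Others (S1, S4, S5, S6, S7, S9, S10) are each worse than S3 on at least one objective.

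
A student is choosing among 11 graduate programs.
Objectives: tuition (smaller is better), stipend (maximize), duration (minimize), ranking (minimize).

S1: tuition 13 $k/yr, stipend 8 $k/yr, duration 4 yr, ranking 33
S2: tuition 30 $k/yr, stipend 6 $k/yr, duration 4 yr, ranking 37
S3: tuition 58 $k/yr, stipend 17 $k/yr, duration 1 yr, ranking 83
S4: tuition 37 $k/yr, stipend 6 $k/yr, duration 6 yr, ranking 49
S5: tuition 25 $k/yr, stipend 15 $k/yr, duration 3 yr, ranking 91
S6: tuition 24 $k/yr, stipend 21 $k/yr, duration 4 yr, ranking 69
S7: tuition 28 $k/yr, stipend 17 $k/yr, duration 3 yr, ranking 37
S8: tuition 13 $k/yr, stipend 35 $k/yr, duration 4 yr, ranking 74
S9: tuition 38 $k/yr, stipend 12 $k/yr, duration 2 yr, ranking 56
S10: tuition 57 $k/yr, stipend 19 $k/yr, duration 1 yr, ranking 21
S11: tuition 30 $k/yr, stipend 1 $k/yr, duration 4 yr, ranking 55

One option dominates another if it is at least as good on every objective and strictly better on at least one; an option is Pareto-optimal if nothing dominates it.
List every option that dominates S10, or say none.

S1: worse on stipend (8 vs 19).
S2: worse on stipend (6 vs 19).
S3: worse on tuition (58 vs 57).
S4: worse on stipend (6 vs 19).
S5: worse on stipend (15 vs 19).
S6: worse on duration (4 vs 1).
S7: worse on stipend (17 vs 19).
S8: worse on duration (4 vs 1).
S9: worse on stipend (12 vs 19).
S11: worse on stipend (1 vs 19).
No option dominates S10.

none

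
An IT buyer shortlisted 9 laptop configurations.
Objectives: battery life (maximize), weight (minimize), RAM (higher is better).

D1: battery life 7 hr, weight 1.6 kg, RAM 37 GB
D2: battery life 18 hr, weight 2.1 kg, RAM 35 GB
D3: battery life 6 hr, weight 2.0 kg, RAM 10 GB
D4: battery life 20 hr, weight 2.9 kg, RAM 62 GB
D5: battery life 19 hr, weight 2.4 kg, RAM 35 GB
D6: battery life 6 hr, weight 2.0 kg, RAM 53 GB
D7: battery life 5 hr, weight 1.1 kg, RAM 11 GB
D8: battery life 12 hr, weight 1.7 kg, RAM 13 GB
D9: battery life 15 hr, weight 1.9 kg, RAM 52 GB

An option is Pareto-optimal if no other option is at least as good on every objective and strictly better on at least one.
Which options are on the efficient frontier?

D1, D2, D4, D5, D6, D7, D8, D9

D1: not dominated.
D2: not dominated.
D3: dominated by D1 (battery life 7≥6, weight 1.6≤2.0, RAM 37≥10).
D4: not dominated (best battery life).
D5: not dominated.
D6: not dominated.
D7: not dominated (best weight).
D8: not dominated.
D9: not dominated.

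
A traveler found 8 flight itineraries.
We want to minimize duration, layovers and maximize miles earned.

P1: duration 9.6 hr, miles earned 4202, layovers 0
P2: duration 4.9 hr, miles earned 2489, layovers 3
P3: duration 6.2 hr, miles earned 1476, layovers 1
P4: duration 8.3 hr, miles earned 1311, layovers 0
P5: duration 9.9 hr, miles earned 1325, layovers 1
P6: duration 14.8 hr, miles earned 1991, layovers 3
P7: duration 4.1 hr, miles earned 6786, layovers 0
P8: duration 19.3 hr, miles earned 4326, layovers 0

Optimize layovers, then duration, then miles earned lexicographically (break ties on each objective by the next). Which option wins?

First minimize layovers: best is 0, kept {P1, P4, P7, P8}.
Then minimize duration: best is 4.1, kept {P7}.

P7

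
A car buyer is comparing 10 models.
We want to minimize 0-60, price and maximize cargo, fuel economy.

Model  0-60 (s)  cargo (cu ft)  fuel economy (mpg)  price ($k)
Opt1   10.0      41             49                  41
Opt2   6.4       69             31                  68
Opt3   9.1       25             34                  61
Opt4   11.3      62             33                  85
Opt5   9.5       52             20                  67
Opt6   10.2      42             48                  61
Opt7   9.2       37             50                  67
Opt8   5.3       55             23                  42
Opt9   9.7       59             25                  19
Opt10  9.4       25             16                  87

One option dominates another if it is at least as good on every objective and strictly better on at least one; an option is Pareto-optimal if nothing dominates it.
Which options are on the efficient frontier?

Opt1: not dominated.
Opt2: not dominated (best cargo).
Opt3: not dominated.
Opt4: not dominated.
Opt5: dominated by Opt8 (0-60 5.3≤9.5, cargo 55≥52, fuel economy 23≥20, price 42≤67).
Opt6: not dominated.
Opt7: not dominated (best fuel economy).
Opt8: not dominated (best 0-60).
Opt9: not dominated (best price).
Opt10: dominated by Opt2 (0-60 6.4≤9.4, cargo 69≥25, fuel economy 31≥16, price 68≤87).

Opt1, Opt2, Opt3, Opt4, Opt6, Opt7, Opt8, Opt9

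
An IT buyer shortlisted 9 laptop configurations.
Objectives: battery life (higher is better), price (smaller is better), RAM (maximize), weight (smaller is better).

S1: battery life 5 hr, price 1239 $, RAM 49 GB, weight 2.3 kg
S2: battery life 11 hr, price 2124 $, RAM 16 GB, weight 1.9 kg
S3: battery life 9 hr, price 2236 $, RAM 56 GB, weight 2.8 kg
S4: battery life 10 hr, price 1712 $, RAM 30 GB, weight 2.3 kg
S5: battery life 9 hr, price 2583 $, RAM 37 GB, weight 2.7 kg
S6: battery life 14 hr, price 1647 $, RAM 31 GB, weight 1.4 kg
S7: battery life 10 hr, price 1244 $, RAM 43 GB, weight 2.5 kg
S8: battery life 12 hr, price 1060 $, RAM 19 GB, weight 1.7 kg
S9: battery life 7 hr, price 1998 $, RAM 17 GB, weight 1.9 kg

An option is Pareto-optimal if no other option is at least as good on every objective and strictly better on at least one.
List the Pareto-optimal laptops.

S1: not dominated.
S2: dominated by S6 (battery life 14≥11, price 1647≤2124, RAM 31≥16, weight 1.4≤1.9).
S3: not dominated (best RAM).
S4: dominated by S6 (battery life 14≥10, price 1647≤1712, RAM 31≥30, weight 1.4≤2.3).
S5: dominated by S7 (battery life 10≥9, price 1244≤2583, RAM 43≥37, weight 2.5≤2.7).
S6: not dominated (best battery life).
S7: not dominated.
S8: not dominated (best price).
S9: dominated by S6 (battery life 14≥7, price 1647≤1998, RAM 31≥17, weight 1.4≤1.9).

S1, S3, S6, S7, S8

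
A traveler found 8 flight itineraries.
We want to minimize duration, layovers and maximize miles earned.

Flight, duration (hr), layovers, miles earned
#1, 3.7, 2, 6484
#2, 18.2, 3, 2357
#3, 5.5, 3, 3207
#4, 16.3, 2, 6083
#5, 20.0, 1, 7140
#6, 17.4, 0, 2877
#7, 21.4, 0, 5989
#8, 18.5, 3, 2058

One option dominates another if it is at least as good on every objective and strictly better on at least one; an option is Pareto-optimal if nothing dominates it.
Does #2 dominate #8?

Yes

#2 vs #8: duration 18.2≤18.5, layovers 3≤3, miles earned 2357≥2058 — #2 is at least as good on every objective with at least one strict improvement.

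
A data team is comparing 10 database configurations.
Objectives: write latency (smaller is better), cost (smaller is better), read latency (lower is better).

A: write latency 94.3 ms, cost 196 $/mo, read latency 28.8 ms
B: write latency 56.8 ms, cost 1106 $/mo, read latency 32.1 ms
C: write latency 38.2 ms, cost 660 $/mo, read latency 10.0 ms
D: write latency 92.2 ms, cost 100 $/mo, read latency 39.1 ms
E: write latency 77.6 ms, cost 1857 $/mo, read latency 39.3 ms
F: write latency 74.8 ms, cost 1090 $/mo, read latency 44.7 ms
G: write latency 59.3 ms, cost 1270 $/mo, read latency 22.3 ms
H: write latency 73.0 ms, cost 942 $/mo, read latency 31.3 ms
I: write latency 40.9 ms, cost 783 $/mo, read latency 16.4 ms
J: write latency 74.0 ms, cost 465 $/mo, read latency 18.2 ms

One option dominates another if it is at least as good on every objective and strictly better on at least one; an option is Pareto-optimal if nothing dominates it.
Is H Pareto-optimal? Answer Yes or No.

No

C vs H: write latency 38.2≤73.0, cost 660≤942, read latency 10.0≤31.3 — C is at least as good on every objective and strictly better on at least one, so C dominates H.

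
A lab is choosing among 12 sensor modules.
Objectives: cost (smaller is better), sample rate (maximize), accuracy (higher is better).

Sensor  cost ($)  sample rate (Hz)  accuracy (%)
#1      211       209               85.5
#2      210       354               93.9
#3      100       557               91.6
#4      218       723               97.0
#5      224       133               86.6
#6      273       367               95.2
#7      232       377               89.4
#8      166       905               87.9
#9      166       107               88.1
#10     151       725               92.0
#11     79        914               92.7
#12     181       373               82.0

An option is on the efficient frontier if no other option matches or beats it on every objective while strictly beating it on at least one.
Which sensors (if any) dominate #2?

none

#1: worse on cost (211 vs 210).
#3: worse on accuracy (91.6 vs 93.9).
#4: worse on cost (218 vs 210).
#5: worse on cost (224 vs 210).
#6: worse on cost (273 vs 210).
#7: worse on cost (232 vs 210).
#8: worse on accuracy (87.9 vs 93.9).
#9: worse on sample rate (107 vs 354).
#10: worse on accuracy (92.0 vs 93.9).
#11: worse on accuracy (92.7 vs 93.9).
#12: worse on accuracy (82.0 vs 93.9).
No option dominates #2.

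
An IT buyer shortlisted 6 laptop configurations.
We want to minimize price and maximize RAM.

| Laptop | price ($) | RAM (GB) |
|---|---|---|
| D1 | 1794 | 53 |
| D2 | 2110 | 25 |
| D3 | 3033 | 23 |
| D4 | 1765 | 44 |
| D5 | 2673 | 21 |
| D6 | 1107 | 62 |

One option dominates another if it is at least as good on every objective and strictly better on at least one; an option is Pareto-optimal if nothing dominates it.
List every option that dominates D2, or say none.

D1: price 1794≤2110, RAM 53≥25 — dominates D2.
D4: price 1765≤2110, RAM 44≥25 — dominates D2.
D6: price 1107≤2110, RAM 62≥25 — dominates D2.
Others (D3, D5) are each worse than D2 on at least one objective.

D1, D4, D6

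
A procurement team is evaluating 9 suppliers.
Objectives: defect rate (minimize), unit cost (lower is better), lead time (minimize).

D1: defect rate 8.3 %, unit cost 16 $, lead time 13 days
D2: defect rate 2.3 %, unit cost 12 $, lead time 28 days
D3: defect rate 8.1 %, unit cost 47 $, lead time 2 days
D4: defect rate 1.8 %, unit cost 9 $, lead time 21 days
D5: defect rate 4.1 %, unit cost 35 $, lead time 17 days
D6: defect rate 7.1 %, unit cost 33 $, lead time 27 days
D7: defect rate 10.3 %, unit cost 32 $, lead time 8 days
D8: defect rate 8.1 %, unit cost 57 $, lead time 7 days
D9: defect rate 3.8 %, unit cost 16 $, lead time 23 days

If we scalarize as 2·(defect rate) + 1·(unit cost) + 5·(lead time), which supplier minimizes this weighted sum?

D1: 2·8.3 + 1·16 + 5·13 = 97.6
D2: 2·2.3 + 1·12 + 5·28 = 156.6
D3: 2·8.1 + 1·47 + 5·2 = 73.2
D4: 2·1.8 + 1·9 + 5·21 = 117.6
D5: 2·4.1 + 1·35 + 5·17 = 128.2
D6: 2·7.1 + 1·33 + 5·27 = 182.2
D7: 2·10.3 + 1·32 + 5·8 = 92.6
D8: 2·8.1 + 1·57 + 5·7 = 108.2
D9: 2·3.8 + 1·16 + 5·23 = 138.6
Lowest: D3 at 73.2.

D3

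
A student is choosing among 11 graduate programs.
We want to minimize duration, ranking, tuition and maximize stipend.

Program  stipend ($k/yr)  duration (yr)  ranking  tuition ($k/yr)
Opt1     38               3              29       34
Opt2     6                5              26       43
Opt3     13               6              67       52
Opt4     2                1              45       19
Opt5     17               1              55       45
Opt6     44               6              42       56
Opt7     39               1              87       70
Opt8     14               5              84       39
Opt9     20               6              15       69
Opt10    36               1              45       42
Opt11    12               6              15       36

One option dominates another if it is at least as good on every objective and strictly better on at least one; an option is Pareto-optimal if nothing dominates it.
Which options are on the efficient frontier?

Opt1, Opt2, Opt4, Opt6, Opt7, Opt9, Opt10, Opt11

Opt1: not dominated.
Opt2: not dominated.
Opt3: dominated by Opt1 (stipend 38≥13, duration 3≤6, ranking 29≤67, tuition 34≤52).
Opt4: not dominated (best tuition).
Opt5: dominated by Opt10 (stipend 36≥17, duration 1≤1, ranking 45≤55, tuition 42≤45).
Opt6: not dominated (best stipend).
Opt7: not dominated.
Opt8: dominated by Opt1 (stipend 38≥14, duration 3≤5, ranking 29≤84, tuition 34≤39).
Opt9: not dominated.
Opt10: not dominated.
Opt11: not dominated.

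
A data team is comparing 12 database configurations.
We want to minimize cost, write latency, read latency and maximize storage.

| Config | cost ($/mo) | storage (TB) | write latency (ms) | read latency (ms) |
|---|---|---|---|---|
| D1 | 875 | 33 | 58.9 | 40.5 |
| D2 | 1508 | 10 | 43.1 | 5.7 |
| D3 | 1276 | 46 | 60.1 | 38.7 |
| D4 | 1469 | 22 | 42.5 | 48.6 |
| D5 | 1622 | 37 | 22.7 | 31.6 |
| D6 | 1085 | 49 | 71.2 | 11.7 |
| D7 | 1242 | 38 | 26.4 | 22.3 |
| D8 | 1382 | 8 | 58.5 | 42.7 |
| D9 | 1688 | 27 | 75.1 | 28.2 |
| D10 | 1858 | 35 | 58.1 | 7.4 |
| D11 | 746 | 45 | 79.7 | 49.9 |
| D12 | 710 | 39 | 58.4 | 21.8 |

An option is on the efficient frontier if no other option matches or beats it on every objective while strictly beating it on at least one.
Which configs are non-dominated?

D2, D3, D5, D6, D7, D10, D11, D12

D1: dominated by D12 (cost 710≤875, storage 39≥33, write latency 58.4≤58.9, read latency 21.8≤40.5).
D2: not dominated (best read latency).
D3: not dominated.
D4: dominated by D7 (cost 1242≤1469, storage 38≥22, write latency 26.4≤42.5, read latency 22.3≤48.6).
D5: not dominated (best write latency).
D6: not dominated (best storage).
D7: not dominated.
D8: dominated by D7 (cost 1242≤1382, storage 38≥8, write latency 26.4≤58.5, read latency 22.3≤42.7).
D9: dominated by D6 (cost 1085≤1688, storage 49≥27, write latency 71.2≤75.1, read latency 11.7≤28.2).
D10: not dominated.
D11: not dominated.
D12: not dominated (best cost).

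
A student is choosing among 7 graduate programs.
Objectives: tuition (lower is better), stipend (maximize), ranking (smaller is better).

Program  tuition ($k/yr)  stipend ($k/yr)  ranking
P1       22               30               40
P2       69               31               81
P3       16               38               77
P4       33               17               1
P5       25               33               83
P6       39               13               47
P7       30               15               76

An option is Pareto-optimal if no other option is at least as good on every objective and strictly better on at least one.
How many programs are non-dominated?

3

P1: not dominated.
P2: dominated by P3 (tuition 16≤69, stipend 38≥31, ranking 77≤81).
P3: not dominated (best tuition).
P4: not dominated (best ranking).
P5: dominated by P3 (tuition 16≤25, stipend 38≥33, ranking 77≤83).
P6: dominated by P1 (tuition 22≤39, stipend 30≥13, ranking 40≤47).
P7: dominated by P1 (tuition 22≤30, stipend 30≥15, ranking 40≤76).
Pareto-optimal: P1, P3, P4 → 3.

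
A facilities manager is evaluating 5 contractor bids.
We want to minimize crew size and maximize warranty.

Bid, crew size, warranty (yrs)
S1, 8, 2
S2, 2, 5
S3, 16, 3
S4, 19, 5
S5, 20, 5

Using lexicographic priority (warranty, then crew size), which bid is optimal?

First maximize warranty: best is 5, kept {S2, S4, S5}.
Then minimize crew size: best is 2, kept {S2}.

S2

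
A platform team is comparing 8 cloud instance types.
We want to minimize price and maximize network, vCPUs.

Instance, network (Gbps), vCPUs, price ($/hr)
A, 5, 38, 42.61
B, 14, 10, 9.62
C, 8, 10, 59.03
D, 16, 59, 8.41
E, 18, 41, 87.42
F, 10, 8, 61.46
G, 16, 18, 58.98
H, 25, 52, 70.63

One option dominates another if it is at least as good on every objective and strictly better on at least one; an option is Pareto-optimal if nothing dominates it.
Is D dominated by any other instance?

A: worse on network (5 vs 16).
B: worse on network (14 vs 16).
C: worse on network (8 vs 16).
E: worse on vCPUs (41 vs 59).
F: worse on network (10 vs 16).
G: worse on vCPUs (18 vs 59).
H: worse on vCPUs (52 vs 59).
No option is at least as good as D on every objective and strictly better on one.

No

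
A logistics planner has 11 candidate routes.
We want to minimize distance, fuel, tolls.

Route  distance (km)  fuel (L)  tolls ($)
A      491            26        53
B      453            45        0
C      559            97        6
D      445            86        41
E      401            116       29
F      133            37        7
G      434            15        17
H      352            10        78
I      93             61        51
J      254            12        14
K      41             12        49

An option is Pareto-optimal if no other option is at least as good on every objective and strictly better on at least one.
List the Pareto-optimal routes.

A: dominated by G (distance 434≤491, fuel 15≤26, tolls 17≤53).
B: not dominated (best tolls).
C: dominated by B (distance 453≤559, fuel 45≤97, tolls 0≤6).
D: dominated by F (distance 133≤445, fuel 37≤86, tolls 7≤41).
E: dominated by F (distance 133≤401, fuel 37≤116, tolls 7≤29).
F: not dominated.
G: dominated by J (distance 254≤434, fuel 12≤15, tolls 14≤17).
H: not dominated (best fuel).
I: dominated by K (distance 41≤93, fuel 12≤61, tolls 49≤51).
J: not dominated.
K: not dominated (best distance).

B, F, H, J, K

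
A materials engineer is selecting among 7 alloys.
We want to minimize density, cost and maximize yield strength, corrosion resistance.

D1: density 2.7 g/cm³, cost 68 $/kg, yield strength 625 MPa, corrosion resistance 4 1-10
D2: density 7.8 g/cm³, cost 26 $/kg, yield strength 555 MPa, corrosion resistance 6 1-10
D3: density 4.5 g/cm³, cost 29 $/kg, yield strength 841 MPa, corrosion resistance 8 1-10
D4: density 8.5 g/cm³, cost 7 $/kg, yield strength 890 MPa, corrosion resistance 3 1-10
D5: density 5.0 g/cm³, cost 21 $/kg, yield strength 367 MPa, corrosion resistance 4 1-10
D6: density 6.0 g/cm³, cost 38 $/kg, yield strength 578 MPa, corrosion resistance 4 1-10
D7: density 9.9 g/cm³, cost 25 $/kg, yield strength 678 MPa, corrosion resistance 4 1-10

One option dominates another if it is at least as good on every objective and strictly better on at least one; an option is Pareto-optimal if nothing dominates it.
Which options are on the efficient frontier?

D1, D2, D3, D4, D5, D7

D1: not dominated (best density).
D2: not dominated.
D3: not dominated (best corrosion resistance).
D4: not dominated (best cost).
D5: not dominated.
D6: dominated by D3 (density 4.5≤6.0, cost 29≤38, yield strength 841≥578, corrosion resistance 8≥4).
D7: not dominated.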